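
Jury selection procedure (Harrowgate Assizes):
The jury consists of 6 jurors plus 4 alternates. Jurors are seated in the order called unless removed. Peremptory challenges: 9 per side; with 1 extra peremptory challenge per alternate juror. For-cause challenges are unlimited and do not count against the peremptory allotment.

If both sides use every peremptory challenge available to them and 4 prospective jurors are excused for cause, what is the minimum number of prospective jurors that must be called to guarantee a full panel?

40

Seats to fill: 6 + 4 alternates = 10.
Peremptories: 9 + 1×4 = 13 per side × 2 sides = 26.
For-cause removals: 4.
Minimum venire: 10 + 26 + 4 = 40.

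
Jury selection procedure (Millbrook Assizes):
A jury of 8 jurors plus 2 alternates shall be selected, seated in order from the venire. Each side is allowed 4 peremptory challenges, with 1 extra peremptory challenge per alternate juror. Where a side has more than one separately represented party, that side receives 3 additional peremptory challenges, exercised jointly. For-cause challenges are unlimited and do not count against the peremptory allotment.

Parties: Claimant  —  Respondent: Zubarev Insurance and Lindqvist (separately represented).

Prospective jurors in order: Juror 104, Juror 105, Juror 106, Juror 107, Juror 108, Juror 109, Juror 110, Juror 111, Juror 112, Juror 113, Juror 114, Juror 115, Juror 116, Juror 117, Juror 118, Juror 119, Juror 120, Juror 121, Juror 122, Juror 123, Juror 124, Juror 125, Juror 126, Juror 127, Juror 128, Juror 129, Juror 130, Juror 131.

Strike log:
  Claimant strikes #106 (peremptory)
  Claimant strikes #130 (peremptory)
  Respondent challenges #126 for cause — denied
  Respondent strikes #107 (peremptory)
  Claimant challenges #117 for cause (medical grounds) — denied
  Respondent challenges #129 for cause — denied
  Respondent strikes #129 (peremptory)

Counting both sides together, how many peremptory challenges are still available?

Claimant allotment: 4 base + 1 × 2 alternates = 6. Respondent allotment: 4 base + 1 × 2 alternates + 3 multi-party = 9.
Claimant peremptories used: #106, #130 — 2 (the for-cause on #117 doesn't count).
Respondent peremptories used: #107, #129 — 2 (for-cause on #126, #129 don't count).
Remaining: (6 − 2) + (9 − 2) = 11.

11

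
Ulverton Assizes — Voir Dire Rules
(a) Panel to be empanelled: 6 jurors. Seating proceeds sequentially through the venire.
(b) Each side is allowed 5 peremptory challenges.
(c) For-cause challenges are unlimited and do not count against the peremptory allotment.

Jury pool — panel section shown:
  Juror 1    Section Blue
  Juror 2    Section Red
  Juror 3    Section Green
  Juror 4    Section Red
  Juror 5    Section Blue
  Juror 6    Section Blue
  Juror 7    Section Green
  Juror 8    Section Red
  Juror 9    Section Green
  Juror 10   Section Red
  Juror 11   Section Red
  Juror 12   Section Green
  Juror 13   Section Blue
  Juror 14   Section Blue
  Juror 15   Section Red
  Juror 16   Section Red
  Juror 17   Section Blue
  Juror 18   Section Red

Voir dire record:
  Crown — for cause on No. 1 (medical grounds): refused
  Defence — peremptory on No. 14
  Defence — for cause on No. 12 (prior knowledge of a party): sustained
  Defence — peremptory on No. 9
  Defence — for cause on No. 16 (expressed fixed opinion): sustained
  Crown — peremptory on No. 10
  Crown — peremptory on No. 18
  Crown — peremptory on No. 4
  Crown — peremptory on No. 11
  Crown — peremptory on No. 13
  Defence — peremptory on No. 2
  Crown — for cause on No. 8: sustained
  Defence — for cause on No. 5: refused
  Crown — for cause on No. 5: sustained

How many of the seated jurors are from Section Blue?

Removed: #2, #4, #5, #8, #9, #10, #11, #12, #13, #14, #16, #18.
Seated jurors 1–6: #1, #3, #6, #7, #15, #17.
Of those, in Section Blue: #1, #6, #17 → 3.

3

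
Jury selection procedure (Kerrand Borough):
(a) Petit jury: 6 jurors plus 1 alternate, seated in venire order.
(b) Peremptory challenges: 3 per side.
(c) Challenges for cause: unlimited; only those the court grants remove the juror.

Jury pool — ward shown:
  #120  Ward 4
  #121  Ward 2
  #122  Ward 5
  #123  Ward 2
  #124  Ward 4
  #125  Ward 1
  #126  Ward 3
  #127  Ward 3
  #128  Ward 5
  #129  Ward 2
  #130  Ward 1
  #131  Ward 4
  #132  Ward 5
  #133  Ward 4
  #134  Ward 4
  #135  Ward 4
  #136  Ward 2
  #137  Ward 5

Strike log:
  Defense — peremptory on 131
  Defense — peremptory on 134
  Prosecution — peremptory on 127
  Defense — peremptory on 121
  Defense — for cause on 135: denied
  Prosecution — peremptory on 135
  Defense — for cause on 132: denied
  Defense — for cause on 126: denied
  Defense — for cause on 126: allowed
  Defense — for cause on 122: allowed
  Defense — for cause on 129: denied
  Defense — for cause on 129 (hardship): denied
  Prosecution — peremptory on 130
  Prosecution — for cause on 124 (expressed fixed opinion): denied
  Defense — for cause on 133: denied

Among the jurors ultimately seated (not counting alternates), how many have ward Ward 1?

1

Removed: #121, #122, #126, #127, #130, #131, #134, #135.
Seated jurors 1–6: #120, #123, #124, #125, #128, #129 (alternates #132 not counted).
Of those, in Ward 1: #125 → 1.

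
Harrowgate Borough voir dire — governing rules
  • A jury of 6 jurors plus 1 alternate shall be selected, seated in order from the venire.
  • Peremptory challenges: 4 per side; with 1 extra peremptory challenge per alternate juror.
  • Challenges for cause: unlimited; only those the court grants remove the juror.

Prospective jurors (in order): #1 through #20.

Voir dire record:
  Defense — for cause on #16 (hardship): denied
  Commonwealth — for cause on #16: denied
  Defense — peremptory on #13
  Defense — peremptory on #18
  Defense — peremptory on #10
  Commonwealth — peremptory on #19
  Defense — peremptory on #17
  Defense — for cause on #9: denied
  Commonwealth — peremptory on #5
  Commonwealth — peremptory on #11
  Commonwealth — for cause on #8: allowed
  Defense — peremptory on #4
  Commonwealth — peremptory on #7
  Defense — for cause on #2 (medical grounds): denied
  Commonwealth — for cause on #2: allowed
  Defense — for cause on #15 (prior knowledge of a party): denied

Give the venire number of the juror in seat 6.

Removed: #2, #4, #5, #7, #8, #10, #11, #13, #17, #18, #19. (#9, #15, #16 stay — for-cause denied.)
Seating in order: seats 1–6 → #1, #3, #6, #9, #12, #14; alternates → #15.
So seat 6 is #14.

14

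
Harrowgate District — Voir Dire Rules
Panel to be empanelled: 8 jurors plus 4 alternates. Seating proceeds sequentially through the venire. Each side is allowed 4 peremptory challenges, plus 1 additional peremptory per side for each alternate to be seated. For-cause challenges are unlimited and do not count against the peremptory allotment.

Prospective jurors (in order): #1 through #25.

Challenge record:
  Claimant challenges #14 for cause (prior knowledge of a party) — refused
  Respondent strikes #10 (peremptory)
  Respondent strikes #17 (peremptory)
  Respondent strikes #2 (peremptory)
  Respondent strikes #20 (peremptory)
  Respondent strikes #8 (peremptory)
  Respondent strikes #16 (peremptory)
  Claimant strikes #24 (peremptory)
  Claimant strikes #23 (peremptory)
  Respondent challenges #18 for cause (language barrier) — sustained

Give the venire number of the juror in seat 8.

11

Removed: #2, #8, #10, #16, #17, #18, #20, #23, #24. (#14 stays — for-cause denied.)
Seating in order: seats 1–8 → #1, #3, #4, #5, #6, #7, #9, #11; alternates → #12, #13, #14, #15.
So seat 8 is #11.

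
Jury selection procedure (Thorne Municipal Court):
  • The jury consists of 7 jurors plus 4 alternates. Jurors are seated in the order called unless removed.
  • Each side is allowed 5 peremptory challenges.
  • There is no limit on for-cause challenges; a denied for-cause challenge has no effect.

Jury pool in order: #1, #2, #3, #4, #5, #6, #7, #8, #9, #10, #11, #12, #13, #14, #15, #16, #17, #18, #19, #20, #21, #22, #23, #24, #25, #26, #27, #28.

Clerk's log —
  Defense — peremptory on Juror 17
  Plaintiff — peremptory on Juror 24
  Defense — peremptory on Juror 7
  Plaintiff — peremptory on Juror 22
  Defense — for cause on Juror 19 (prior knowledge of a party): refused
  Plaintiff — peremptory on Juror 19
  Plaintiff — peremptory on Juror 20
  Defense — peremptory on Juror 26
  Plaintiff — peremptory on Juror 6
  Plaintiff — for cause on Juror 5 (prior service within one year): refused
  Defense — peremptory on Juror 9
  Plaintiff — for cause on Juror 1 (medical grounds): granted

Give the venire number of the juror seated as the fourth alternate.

Removed: #1, #6, #7, #9, #17, #19, #20, #22, #24, #26. (#5 stays — for-cause denied.)
Seating in order: seats 1–7 → #2, #3, #4, #5, #8, #10, #11; alternates → #12, #13, #14, #15.
So alternate 4 is #15.

15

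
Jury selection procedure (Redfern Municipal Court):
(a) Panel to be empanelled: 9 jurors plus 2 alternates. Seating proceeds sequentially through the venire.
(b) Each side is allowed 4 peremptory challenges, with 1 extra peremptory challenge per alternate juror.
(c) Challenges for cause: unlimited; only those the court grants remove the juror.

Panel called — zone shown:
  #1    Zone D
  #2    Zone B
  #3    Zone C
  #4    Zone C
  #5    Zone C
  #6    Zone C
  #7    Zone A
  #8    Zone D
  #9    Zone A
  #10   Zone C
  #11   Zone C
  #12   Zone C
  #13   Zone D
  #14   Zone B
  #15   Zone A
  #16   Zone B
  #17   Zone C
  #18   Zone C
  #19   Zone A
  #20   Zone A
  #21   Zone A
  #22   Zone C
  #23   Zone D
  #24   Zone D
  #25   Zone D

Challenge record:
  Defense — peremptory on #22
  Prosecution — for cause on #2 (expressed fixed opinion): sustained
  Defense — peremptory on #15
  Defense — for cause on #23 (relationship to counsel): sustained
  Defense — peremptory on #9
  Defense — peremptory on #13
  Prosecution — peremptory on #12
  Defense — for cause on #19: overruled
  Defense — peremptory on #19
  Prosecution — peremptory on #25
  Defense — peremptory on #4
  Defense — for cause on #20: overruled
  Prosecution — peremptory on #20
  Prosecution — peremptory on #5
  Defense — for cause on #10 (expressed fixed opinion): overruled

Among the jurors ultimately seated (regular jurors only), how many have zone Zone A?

Removed: #2, #4, #5, #9, #12, #13, #15, #19, #20, #22, #23, #25.
Seated jurors 1–9: #1, #3, #6, #7, #8, #10, #11, #14, #16 (alternates #17, #18 not counted).
Of those, in Zone A: #7 → 1.

1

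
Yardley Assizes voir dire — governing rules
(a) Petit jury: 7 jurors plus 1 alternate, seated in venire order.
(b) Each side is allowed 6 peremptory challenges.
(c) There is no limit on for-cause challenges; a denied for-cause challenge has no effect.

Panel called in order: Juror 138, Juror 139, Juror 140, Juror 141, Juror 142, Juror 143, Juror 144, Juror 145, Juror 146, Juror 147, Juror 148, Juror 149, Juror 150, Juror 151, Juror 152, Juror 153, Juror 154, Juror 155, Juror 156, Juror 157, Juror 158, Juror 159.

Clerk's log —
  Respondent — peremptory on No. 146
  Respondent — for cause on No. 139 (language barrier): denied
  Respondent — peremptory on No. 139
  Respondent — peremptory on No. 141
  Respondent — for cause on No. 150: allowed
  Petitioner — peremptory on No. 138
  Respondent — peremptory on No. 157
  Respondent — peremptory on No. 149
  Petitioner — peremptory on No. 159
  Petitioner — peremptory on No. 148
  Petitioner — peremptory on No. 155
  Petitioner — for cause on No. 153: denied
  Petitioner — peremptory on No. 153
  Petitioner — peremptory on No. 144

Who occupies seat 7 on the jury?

Removed: #138, #139, #141, #144, #146, #148, #149, #150, #153, #155, #157, #159.
Seating in order: seats 1–7 → #140, #142, #143, #145, #147, #151, #152; alternates → #154.
So seat 7 is #152.

152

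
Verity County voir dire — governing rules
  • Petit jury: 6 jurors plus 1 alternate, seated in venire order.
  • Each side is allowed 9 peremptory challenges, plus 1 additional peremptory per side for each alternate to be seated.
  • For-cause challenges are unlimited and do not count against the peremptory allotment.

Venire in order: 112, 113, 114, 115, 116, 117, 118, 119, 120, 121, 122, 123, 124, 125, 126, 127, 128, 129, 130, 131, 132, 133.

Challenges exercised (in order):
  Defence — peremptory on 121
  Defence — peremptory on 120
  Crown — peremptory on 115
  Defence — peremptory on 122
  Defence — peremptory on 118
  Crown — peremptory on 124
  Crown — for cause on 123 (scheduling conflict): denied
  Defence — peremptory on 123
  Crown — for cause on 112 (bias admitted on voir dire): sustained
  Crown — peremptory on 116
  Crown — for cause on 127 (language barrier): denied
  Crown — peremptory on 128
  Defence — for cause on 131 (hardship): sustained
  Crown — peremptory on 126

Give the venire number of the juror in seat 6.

127

Removed: #112, #115, #116, #118, #120, #121, #122, #123, #124, #126, #128, #131. (#127 stays — for-cause denied.)
Seating in order: seats 1–6 → #113, #114, #117, #119, #125, #127; alternates → #129.
So seat 6 is #127.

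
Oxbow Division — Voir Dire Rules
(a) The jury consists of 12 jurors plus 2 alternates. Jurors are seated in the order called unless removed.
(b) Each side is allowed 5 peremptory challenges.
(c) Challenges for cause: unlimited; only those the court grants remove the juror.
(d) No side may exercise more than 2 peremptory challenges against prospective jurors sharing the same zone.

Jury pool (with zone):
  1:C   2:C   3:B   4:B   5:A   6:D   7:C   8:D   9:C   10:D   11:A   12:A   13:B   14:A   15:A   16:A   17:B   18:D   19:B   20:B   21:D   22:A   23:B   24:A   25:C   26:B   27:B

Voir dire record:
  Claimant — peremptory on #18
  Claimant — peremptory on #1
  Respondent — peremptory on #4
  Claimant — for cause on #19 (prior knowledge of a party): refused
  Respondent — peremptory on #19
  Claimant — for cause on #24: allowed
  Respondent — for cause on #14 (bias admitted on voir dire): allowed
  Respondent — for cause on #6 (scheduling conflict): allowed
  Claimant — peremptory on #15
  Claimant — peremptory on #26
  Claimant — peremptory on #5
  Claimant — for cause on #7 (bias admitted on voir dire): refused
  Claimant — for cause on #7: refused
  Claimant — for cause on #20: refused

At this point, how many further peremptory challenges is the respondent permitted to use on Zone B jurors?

Respondent peremptories so far: #4, #19 — 2 of 5 used, 3 left overall.
Against Zone B: #4, #19 — 2 used; per-zone cap 2 leaves 0.
Binding limit: min(3, 0) = 0.

0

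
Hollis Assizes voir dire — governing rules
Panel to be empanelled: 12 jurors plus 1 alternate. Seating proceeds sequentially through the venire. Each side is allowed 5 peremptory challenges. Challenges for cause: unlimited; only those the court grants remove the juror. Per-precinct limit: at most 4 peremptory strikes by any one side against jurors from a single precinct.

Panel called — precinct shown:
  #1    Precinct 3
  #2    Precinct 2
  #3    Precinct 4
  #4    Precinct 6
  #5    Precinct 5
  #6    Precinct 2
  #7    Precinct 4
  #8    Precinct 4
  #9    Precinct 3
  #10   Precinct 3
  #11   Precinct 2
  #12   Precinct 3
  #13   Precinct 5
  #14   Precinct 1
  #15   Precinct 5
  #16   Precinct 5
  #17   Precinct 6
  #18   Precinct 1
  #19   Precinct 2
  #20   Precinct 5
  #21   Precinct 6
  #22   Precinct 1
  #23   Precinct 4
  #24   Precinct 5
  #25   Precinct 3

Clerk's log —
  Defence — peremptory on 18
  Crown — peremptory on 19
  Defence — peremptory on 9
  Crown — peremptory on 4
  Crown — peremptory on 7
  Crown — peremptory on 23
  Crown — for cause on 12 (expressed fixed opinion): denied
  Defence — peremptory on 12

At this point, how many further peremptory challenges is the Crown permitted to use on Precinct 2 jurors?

1

Crown peremptories so far: #19, #4, #7, #23 — 4 of 5 used, 1 left overall.
Against Precinct 2: #19 — 1 used; per-precinct cap 4 leaves 3.
Binding limit: min(1, 3) = 1.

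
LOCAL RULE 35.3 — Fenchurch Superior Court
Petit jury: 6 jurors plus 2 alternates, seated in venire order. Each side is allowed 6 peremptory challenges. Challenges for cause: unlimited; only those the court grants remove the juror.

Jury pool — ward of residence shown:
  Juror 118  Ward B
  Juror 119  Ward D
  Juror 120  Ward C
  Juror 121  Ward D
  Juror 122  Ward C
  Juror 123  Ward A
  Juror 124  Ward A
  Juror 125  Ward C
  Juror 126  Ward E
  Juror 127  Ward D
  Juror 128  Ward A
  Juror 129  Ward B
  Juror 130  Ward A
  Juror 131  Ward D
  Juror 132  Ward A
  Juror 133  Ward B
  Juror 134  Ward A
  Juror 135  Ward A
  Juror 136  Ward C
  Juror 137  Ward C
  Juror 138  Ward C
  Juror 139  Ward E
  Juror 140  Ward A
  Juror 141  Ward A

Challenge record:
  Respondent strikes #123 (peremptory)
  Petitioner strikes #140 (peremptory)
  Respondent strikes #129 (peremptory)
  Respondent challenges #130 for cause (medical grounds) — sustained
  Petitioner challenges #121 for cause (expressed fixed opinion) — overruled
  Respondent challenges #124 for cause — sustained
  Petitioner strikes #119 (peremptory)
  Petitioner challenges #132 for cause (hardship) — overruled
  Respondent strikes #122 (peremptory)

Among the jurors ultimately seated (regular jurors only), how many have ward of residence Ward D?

Removed: #119, #122, #123, #124, #129, #130, #140.
Seated jurors 1–6: #118, #120, #121, #125, #126, #127 (alternates #128, #131 not counted).
Of those, in Ward D: #121, #127 → 2.

2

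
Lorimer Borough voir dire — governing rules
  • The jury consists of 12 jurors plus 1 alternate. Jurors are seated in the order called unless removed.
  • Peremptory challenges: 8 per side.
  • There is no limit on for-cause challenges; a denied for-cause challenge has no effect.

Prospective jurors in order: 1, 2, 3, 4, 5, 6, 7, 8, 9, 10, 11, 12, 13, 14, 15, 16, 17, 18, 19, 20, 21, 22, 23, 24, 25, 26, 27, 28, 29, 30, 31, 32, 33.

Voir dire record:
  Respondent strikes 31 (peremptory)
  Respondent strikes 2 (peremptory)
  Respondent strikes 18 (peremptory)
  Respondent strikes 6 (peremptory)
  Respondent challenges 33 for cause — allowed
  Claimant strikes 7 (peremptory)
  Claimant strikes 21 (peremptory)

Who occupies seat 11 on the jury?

Removed: #2, #6, #7, #18, #21, #31, #33.
Seating in order: seats 1–12 → #1, #3, #4, #5, #8, #9, #10, #11, #12, #13, #14, #15; alternates → #16.
So seat 11 is #14.

14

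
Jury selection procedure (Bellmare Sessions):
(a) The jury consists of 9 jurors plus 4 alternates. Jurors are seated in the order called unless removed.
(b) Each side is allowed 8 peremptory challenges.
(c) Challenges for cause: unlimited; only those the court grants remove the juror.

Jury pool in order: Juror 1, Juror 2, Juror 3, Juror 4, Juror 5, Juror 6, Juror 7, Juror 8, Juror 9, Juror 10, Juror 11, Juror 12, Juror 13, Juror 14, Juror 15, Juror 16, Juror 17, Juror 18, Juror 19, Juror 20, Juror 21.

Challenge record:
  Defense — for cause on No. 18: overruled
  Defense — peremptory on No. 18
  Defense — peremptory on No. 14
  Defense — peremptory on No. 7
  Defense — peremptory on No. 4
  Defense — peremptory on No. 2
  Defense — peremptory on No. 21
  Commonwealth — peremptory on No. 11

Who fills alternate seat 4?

Removed: #2, #4, #7, #11, #14, #18, #21.
Filling seats in venire order through position 13: #1, #3, #5, #6, #8, #9, #10, #12, #13, #15, #16, #17, #19.
So alternate 4 is #19.

19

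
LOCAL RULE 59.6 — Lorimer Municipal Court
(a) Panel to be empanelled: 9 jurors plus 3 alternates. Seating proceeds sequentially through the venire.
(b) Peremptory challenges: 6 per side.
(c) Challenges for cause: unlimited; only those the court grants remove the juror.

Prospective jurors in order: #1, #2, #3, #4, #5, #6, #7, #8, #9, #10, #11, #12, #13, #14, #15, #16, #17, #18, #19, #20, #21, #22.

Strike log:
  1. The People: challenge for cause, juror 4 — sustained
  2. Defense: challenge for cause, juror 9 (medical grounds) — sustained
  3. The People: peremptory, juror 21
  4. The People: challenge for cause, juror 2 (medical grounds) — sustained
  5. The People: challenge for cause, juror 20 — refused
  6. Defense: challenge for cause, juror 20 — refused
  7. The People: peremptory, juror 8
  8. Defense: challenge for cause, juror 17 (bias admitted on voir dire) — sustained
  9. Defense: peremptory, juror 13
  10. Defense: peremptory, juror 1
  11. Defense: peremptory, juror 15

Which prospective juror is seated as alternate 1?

Removed: #1, #2, #4, #8, #9, #13, #15, #17, #21. (#20 stays — for-cause denied.)
Seating in order: seats 1–9 → #3, #5, #6, #7, #10, #11, #12, #14, #16; alternates → #18, #19, #20.
So alternate 1 is #18.

18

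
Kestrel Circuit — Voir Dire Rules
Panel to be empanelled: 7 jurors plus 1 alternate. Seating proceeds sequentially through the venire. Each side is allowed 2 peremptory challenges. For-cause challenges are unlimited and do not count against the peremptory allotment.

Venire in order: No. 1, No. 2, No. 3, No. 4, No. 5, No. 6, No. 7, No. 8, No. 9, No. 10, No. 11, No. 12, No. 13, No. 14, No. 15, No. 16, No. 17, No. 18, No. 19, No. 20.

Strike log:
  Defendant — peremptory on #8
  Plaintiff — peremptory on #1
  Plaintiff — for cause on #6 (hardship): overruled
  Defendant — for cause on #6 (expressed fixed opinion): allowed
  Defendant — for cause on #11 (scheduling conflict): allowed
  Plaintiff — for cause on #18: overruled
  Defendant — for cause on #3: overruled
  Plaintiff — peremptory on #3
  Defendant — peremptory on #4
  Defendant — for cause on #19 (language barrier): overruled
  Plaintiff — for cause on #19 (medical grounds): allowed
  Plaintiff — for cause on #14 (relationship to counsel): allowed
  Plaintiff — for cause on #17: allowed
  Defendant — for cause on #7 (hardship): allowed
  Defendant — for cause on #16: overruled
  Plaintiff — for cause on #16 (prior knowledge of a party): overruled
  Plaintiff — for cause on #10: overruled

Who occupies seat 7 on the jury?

Removed: #1, #3, #4, #6, #7, #8, #11, #14, #17, #19. (#10, #16, #18 stay — for-cause denied.)
Seating in order: seats 1–7 → #2, #5, #9, #10, #12, #13, #15; alternates → #16.
So seat 7 is #15.

15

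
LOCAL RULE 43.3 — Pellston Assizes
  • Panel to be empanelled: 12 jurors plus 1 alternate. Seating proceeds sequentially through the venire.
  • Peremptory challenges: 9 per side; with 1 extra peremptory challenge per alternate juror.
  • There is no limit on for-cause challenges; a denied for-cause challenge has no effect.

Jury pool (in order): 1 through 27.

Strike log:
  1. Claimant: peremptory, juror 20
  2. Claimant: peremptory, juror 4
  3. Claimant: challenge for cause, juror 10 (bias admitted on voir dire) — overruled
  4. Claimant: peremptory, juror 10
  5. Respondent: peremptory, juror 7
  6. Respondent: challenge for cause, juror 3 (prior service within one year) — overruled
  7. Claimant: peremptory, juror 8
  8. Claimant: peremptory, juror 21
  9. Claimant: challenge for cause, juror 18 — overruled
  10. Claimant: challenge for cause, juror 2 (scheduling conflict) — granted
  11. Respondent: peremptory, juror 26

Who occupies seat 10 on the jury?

15

Removed: #2, #4, #7, #8, #10, #20, #21, #26. (#3, #18 stay — for-cause denied.)
Seating in order: seats 1–12 → #1, #3, #5, #6, #9, #11, #12, #13, #14, #15, #16, #17; alternates → #18.
So seat 10 is #15.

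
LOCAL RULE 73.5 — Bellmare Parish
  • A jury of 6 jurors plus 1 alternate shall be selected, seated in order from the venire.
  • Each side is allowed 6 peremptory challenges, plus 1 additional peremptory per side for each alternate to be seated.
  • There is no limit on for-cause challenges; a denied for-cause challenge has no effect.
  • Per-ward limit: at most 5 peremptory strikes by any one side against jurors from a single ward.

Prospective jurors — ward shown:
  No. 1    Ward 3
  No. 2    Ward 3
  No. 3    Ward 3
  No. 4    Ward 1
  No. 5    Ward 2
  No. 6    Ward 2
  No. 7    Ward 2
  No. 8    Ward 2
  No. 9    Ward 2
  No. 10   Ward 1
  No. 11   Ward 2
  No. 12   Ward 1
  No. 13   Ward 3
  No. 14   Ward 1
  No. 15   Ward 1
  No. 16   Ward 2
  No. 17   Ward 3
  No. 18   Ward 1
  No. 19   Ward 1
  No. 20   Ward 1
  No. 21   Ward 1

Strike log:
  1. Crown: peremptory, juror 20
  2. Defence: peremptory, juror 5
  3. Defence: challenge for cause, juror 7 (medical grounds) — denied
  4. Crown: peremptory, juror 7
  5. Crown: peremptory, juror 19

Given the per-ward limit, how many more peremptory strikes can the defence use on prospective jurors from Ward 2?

4

Defence peremptories so far: #5 — 1 of 7 used, 6 left overall.
Against Ward 2: #5 — 1 used; per-ward cap 5 leaves 4.
Binding limit: min(6, 4) = 4.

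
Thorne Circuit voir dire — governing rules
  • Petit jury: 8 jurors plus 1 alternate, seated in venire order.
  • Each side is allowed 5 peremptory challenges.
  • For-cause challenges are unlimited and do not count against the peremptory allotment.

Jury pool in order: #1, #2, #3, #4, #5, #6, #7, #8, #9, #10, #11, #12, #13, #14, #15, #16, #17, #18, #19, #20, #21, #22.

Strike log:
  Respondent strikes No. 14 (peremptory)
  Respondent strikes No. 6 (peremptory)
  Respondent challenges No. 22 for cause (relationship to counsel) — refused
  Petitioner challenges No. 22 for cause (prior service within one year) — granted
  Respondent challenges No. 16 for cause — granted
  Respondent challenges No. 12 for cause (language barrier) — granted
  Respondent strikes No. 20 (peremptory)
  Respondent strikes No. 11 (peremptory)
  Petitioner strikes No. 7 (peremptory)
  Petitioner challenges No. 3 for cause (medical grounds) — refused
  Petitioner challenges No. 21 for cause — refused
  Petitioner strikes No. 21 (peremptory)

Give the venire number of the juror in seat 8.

Removed: #6, #7, #11, #12, #14, #16, #20, #21, #22. (#3 stays — for-cause denied.)
Seating in order: seats 1–8 → #1, #2, #3, #4, #5, #8, #9, #10; alternates → #13.
So seat 8 is #10.

10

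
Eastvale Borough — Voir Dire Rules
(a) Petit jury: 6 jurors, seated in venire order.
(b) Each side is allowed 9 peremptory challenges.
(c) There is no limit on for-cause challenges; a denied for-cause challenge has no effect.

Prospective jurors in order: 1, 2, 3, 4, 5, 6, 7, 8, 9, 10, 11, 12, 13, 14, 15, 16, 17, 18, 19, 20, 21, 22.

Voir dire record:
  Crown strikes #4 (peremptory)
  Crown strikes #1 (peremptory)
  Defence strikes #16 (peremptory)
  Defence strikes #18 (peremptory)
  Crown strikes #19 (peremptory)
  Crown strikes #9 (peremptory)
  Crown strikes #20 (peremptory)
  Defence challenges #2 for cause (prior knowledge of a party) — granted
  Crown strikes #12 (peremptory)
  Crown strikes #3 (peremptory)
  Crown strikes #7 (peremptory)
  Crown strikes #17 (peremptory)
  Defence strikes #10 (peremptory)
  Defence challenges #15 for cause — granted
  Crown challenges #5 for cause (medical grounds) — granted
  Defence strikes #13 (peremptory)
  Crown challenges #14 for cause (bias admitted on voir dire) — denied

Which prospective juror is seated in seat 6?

Removed: #1, #2, #3, #4, #5, #7, #9, #10, #12, #13, #15, #16, #17, #18, #19, #20. (#14 stays — for-cause denied.)
Seating in order: seats 1–6 → #6, #8, #11, #14, #21, #22.
So seat 6 is #22.

22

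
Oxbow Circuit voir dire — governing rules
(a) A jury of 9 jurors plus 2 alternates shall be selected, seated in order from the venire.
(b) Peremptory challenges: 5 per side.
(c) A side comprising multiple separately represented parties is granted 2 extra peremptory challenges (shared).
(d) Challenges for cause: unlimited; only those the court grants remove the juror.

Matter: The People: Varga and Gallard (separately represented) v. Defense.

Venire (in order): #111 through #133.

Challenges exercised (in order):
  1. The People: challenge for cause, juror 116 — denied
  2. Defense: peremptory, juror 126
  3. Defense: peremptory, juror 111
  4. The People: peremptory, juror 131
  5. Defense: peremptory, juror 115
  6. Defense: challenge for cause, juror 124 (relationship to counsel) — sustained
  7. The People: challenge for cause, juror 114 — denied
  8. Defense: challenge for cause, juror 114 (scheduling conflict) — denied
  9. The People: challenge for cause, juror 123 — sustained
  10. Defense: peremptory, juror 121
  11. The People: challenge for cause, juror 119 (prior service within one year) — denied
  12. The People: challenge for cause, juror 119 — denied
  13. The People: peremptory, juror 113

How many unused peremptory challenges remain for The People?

5

The People allotment: 5 base + 2 multi-party = 7.
The People peremptories used: #131, #113 — 2 (for-cause on #116, #114, #123, #119, #119 don't count).
Remaining: 7 − 2 = 5.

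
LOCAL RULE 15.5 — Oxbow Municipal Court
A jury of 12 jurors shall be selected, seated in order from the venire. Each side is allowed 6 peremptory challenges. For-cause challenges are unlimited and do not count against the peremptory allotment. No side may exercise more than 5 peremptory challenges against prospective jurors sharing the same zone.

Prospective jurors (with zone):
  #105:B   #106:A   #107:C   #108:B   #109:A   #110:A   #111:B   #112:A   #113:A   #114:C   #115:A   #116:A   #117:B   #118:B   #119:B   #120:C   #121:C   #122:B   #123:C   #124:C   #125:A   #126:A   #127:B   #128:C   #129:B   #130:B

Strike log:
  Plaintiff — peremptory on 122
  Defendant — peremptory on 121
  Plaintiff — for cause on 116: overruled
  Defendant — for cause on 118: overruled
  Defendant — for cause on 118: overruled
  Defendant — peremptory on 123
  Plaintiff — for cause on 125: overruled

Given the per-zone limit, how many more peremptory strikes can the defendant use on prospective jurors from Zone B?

4

Defendant peremptories so far: #121, #123 — 2 of 6 used, 4 left overall.
Against Zone B: none yet — per-zone cap 5 leaves 5.
Binding limit: min(4, 5) = 4.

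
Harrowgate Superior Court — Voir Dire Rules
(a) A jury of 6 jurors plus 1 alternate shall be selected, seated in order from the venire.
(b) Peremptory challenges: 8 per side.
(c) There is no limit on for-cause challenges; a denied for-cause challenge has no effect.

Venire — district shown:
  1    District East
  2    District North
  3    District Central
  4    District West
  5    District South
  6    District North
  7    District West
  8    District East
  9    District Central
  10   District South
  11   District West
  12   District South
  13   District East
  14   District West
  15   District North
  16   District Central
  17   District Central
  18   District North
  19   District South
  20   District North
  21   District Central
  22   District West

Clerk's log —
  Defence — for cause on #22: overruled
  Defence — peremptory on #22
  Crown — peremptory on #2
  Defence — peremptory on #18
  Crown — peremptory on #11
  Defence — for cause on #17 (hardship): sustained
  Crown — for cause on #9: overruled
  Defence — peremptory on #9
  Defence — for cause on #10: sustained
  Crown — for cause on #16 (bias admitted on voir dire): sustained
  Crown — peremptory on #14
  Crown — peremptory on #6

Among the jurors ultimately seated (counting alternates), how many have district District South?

Removed: #2, #6, #9, #10, #11, #14, #16, #17, #18, #22.
Seated (7 incl. alternates): #1, #3, #4, #5, #7, #8, #12.
Of those, in District South: #5, #12 → 2.

2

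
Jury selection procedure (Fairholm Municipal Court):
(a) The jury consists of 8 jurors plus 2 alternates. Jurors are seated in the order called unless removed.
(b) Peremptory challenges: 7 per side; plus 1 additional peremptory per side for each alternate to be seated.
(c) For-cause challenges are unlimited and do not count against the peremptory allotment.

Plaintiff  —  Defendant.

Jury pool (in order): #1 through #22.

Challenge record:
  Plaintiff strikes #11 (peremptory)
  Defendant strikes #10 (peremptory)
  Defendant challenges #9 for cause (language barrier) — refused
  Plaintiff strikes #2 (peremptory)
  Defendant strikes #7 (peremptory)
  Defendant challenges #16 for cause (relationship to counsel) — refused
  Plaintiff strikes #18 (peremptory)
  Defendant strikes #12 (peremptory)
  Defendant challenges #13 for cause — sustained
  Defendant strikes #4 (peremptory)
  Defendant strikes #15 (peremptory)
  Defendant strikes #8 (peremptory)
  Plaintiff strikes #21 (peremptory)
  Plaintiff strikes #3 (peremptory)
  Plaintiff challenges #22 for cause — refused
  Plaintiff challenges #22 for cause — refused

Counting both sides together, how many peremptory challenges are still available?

Plaintiff allotment: 7 base + 1 × 2 alternates = 9. Defendant allotment: 7 base + 1 × 2 alternates = 9.
Plaintiff peremptories used: #11, #2, #18, #21, #3 — 5 (for-cause on #22, #22 don't count).
Defendant peremptories used: #10, #7, #12, #4, #15, #8 — 6 (for-cause on #9, #16, #13 don't count).
Remaining: (9 − 5) + (9 − 6) = 7.

7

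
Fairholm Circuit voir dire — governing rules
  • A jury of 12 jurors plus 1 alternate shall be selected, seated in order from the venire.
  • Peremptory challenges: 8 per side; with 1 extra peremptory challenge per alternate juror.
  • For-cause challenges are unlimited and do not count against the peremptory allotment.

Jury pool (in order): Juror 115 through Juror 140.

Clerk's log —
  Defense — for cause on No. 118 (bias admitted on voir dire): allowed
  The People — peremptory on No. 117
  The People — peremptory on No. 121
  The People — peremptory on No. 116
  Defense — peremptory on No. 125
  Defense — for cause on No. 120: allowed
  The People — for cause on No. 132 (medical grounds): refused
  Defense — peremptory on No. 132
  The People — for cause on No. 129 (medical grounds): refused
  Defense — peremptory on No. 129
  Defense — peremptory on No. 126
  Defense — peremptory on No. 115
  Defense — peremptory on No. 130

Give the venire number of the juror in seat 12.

137

Removed: #115, #116, #117, #118, #120, #121, #125, #126, #129, #130, #132.
Seating in order: seats 1–12 → #119, #122, #123, #124, #127, #128, #131, #133, #134, #135, #136, #137; alternates → #138.
So seat 12 is #137.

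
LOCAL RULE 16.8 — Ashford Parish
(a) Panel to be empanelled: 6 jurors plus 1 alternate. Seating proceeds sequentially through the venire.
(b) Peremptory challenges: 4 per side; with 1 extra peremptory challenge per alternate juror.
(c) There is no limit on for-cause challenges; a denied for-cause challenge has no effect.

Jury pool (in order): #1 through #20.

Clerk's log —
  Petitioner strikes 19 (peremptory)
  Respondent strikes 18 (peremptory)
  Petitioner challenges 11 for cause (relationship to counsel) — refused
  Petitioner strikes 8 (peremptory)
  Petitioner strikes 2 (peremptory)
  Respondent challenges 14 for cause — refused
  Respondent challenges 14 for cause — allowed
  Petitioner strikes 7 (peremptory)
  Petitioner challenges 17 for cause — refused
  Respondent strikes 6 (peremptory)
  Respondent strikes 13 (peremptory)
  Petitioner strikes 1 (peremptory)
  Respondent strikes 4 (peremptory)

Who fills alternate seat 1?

Removed: #1, #2, #4, #6, #7, #8, #13, #14, #18, #19. (#11, #17 stay — for-cause denied.)
Seating in order: seats 1–6 → #3, #5, #9, #10, #11, #12; alternates → #15.
So alternate 1 is #15.

15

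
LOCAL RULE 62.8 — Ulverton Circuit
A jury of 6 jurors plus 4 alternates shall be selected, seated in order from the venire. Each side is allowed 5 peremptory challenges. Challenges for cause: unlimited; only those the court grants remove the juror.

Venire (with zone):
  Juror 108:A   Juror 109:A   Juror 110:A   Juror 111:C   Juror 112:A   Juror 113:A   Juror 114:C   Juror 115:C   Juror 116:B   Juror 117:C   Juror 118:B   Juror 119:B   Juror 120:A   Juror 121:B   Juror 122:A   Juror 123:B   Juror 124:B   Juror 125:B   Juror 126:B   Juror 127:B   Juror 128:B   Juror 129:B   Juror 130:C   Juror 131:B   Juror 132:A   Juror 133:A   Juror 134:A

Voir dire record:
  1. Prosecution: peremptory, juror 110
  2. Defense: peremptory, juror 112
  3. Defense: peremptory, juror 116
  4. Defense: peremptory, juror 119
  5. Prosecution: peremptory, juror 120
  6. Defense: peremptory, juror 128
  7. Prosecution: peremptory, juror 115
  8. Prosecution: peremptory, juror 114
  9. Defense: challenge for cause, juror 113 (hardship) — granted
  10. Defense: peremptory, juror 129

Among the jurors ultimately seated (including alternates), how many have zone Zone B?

5

Removed: #110, #112, #113, #114, #115, #116, #119, #120, #128, #129.
Seated (10 incl. alternates): #108, #109, #111, #117, #118, #121, #122, #123, #124, #125.
Of those, in Zone B: #118, #121, #123, #124, #125 → 5.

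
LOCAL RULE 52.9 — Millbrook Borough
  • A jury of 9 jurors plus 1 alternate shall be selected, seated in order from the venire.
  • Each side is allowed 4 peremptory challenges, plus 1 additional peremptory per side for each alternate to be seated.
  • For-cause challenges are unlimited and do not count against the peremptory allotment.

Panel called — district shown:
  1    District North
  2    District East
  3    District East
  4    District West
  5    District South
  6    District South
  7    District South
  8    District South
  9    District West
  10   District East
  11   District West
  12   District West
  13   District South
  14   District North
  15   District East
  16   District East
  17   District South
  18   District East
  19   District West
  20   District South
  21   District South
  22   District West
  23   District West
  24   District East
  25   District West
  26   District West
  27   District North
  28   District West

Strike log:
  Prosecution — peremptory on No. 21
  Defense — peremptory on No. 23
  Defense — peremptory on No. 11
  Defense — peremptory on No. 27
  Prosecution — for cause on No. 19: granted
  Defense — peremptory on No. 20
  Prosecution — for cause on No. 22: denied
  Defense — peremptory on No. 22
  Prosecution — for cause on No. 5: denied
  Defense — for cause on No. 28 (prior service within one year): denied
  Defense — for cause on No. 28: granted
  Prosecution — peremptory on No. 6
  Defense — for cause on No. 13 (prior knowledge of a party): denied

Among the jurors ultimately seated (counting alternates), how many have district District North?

1

Removed: #6, #11, #19, #20, #21, #22, #23, #27, #28.
Seated (10 incl. alternates): #1, #2, #3, #4, #5, #7, #8, #9, #10, #12.
Of those, in District North: #1 → 1.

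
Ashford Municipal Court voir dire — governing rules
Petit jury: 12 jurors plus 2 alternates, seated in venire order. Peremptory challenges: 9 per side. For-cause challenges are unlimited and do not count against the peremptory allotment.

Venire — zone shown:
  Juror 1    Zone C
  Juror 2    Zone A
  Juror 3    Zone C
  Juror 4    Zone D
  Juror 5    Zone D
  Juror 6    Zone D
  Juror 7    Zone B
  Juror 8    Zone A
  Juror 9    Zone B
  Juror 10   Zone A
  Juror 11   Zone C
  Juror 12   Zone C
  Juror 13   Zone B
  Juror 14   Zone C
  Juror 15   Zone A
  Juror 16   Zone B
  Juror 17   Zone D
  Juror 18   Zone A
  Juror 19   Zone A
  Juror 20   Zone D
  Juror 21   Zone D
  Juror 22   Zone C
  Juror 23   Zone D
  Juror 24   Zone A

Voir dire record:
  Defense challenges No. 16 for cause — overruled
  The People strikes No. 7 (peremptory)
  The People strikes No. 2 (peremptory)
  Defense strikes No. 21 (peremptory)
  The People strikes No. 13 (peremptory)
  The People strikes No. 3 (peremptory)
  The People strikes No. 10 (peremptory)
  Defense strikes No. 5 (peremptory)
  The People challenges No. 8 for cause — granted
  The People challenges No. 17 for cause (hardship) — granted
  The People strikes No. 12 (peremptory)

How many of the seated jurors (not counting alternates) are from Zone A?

3

Removed: #2, #3, #5, #7, #8, #10, #12, #13, #17, #21.
Seated jurors 1–12: #1, #4, #6, #9, #11, #14, #15, #16, #18, #19, #20, #22 (alternates #23, #24 not counted).
Of those, in Zone A: #15, #18, #19 → 3.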